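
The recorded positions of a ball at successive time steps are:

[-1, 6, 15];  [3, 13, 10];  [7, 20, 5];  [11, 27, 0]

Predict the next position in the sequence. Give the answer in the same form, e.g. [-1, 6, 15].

Each step adds [+4, +7, -5] to the position.
step 4: [11, 27, 0] + [+4, +7, -5] → [15, 34, -5]

[15, 34, -5]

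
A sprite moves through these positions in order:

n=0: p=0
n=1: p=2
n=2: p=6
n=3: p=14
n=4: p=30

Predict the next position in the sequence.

Consecutive displacements +2, +4, +8, +16 scale by a factor of 2 each step.
step 5: 30 + 32 → p=62

p=62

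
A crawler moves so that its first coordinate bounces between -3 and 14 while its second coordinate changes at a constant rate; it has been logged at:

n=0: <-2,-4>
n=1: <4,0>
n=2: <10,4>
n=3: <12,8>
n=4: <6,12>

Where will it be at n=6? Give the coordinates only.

The first coordinate travels 6 per step and bounces off the walls at -3 and 14.
  step 5: 6 → 0
  step 6: 0 → 0
The second coordinate changes by +4 each step: at step 6 it is 20.

<0,20>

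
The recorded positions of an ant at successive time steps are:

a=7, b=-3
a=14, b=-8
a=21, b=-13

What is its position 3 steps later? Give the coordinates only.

a=42, b=-28

Each step adds (+7, -5) to the position.
step 3: a=21, b=-13 + (+7, -5) → a=28, b=-18
step 4: a=28, b=-18 + (+7, -5) → a=35, b=-23
step 5: a=35, b=-23 + (+7, -5) → a=42, b=-28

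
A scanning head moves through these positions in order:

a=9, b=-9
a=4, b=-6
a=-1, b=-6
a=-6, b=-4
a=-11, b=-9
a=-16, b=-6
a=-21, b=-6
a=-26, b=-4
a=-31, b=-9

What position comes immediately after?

A: linear, -5 per step → -36 at step 9.
B: cycles through -9, -6, -6, -4 every 4 steps. Step 9 lands at position 1 of the cycle → -6.

a=-36, b=-6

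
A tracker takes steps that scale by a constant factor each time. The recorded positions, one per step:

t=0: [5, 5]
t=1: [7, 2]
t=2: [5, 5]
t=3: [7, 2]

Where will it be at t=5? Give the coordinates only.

[7, 2]

Step-to-step displacements: [+2, -3], [-2, +3], [+2, -3]; each is -1× the previous.
step 4: [7, 2] + [-2, +3] → [5, 5]
step 5: [5, 5] + [+2, -3] → [7, 2]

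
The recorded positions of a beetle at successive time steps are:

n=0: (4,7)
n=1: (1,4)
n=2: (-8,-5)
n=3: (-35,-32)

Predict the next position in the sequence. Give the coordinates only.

Consecutive displacements (-3,-3), (-9,-9), (-27,-27) scale by a factor of 3 each step.
step 4: (-35,-32) + (-81,-81) → (-116,-113)

(-116,-113)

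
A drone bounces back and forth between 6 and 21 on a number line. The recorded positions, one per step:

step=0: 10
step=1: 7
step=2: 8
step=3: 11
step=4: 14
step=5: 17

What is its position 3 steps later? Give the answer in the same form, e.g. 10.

16

The value reflects between 6 and 21, moving 3 per step.
  step 6: 17 → 20
  step 7: 20 → 19
  step 8: 19 → 16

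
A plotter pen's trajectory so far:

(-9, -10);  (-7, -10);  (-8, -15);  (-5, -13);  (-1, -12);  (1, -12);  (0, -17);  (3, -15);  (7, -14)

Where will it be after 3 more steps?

The moves between consecutive positions are (+2, +0), (-1, -5), (+3, +2), (+4, +1), (+2, +0), (-1, -5), (+3, +2), (+4, +1); they repeat the 4-cycle [(+2, +0), (-1, -5), (+3, +2), (+4, +1)].
step 9: apply (+2, +0) → (9, -14)
step 10: apply (-1, -5) → (8, -19)
step 11: apply (+3, +2) → (11, -17)

(11, -17)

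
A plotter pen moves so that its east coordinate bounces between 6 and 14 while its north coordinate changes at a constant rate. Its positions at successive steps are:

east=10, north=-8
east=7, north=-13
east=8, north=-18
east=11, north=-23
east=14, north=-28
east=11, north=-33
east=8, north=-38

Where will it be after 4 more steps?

east=12, north=-58

The east coordinate travels 3 per step and bounces off the walls at 6 and 14.
  step 7: 8 → 7
  step 8: 7 → 10
  step 9: 10 → 13
  step 10: 13 → 12
The north coordinate changes by -5 each step: at step 10 it is -58.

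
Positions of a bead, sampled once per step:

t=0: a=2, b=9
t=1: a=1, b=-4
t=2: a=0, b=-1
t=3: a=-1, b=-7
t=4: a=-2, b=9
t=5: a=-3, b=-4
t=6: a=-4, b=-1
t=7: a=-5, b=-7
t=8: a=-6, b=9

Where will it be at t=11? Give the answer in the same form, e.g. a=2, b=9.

A: linear, -1 per step → -9 at step 11.
B: cycles through 9, -4, -1, -7 every 4 steps. Step 11 lands at position 3 of the cycle → -7.

a=-9, b=-7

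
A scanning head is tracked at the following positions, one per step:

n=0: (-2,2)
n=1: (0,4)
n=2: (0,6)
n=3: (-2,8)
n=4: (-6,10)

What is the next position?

First differences are (+2,+2), (+0,+2), (-2,+2), (-4,+2); their common second difference is (-2,+0) (constant acceleration).
step 5: (-6,10) + (-6,+2) → (-12,12)

(-12,12)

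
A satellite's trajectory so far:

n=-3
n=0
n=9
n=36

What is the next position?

n=117

Consecutive displacements +3, +9, +27 scale by a factor of 3 each step.
step 4: 36 + 81 → n=117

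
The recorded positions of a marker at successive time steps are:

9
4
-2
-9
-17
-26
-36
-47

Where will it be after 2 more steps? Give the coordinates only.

-72

Taking differences between consecutive positions: -5, -6, -7, -8, -9, -10, -11. These grow by -1 each step.
step 8: -47 − 12 → -59
step 9: -59 − 13 → -72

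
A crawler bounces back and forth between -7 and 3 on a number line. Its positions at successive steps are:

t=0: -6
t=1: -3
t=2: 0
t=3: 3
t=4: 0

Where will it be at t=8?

The value travels 3 per step and bounces off the walls at -7 and 3.
  step 5: 0 → -3
  step 6: -3 → -6
  step 7: -6 → -5
  step 8: -5 → -2

-2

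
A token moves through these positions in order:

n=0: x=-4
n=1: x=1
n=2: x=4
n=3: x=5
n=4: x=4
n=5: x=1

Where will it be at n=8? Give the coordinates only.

x=-20

Taking differences between consecutive positions: +5, +3, +1, -1, -3. These grow by -2 each step.
step 6: 1 − 5 → x=-4
step 7: -4 − 7 → x=-11
step 8: -11 − 9 → x=-20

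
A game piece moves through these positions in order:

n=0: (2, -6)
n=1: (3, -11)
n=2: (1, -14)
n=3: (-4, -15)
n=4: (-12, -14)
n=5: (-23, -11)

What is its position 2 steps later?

(-54, 1)

Successive displacements: (+1, -5), (-2, -3), (-5, -1), (-8, +1), (-11, +3) — each changes by (-3, +2).
step 6: (-23, -11) + (-14, +5) → (-37, -6)
step 7: (-37, -6) + (-17, +7) → (-54, 1)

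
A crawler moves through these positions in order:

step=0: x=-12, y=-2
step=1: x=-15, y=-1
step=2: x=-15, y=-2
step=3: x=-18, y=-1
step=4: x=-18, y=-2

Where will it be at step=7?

x=-24, y=-1

Differencing gives (-3,+1), (+0,-1), (-3,+1), (+0,-1). This is the pattern (-3,+1), (+0,-1) repeated.
step 5: apply (-3,+1) → x=-21, y=-1
step 6: apply (+0,-1) → x=-21, y=-2
step 7: apply (-3,+1) → x=-24, y=-1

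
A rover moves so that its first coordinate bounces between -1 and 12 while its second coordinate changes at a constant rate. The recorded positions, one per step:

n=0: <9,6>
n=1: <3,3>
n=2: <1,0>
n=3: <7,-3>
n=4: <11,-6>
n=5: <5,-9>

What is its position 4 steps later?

<7,-21>

The first coordinate reflects between -1 and 12, moving 6 per step.
  step 6: 5 → -1
  step 7: -1 → 5
  step 8: 5 → 11
  step 9: 11 → 7
The second coordinate changes by -3 each step: at step 9 it is -21.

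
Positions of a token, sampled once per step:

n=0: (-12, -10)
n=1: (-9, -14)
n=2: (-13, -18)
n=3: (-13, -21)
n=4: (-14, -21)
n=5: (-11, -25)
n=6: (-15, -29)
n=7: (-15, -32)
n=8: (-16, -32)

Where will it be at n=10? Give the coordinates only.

The moves between consecutive positions are (+3, -4), (-4, -4), (+0, -3), (-1, +0), (+3, -4), (-4, -4), (+0, -3), (-1, +0); they repeat the 4-cycle [(+3, -4), (-4, -4), (+0, -3), (-1, +0)].
step 9: apply (+3, -4) → (-13, -36)
step 10: apply (-4, -4) → (-17, -40)

(-17, -40)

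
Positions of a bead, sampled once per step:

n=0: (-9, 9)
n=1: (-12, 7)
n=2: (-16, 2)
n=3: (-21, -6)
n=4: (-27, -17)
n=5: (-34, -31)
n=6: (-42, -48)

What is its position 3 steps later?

Taking differences between consecutive positions: (-3, -2), (-4, -5), (-5, -8), (-6, -11), (-7, -14), (-8, -17). These grow by (-1, -3) each step.
step 7: (-42, -48) + (-9, -20) → (-51, -68)
step 8: (-51, -68) + (-10, -23) → (-61, -91)
step 9: (-61, -91) + (-11, -26) → (-72, -117)

(-72, -117)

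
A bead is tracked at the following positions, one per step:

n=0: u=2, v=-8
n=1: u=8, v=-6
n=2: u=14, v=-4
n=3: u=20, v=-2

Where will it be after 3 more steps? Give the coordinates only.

u=38, v=4

Constant displacement of (+6, +2) per step.
step 4: u=20, v=-2 + (+6, +2) → u=26, v=0
step 5: u=26, v=0 + (+6, +2) → u=32, v=2
step 6: u=32, v=2 + (+6, +2) → u=38, v=4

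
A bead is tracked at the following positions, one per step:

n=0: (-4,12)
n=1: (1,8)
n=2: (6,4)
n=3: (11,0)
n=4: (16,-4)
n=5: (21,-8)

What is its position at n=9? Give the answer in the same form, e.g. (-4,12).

The position changes by (+5,-4) every step.
step 6: (21,-8) + (+5,-4) → (26,-12)
step 7: (26,-12) + (+5,-4) → (31,-16)
step 8: (31,-16) + (+5,-4) → (36,-20)
step 9: (36,-20) + (+5,-4) → (41,-24)

(41,-24)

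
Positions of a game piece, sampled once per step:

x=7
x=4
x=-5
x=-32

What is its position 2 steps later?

Step-to-step displacements: -3, -9, -27; each is 3× the previous.
step 4: -32 − 81 → x=-113
step 5: -113 − 243 → x=-356

x=-356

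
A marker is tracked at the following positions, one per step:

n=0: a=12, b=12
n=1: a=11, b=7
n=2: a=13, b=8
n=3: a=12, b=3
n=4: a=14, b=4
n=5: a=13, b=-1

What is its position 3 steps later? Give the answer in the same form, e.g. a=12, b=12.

Differencing gives (-1,-5), (+2,+1), (-1,-5), (+2,+1), (-1,-5). This is the pattern (-1,-5), (+2,+1) repeated.
step 6: apply (+2,+1) → a=15, b=0
step 7: apply (-1,-5) → a=14, b=-5
step 8: apply (+2,+1) → a=16, b=-4

a=16, b=-4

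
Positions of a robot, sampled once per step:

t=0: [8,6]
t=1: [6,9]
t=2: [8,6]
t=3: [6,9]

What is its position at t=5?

The jumps are [-2,+3], [+2,-3], [-2,+3] — a geometric progression with ratio -1.
step 4: [6,9] + [+2,-3] → [8,6]
step 5: [8,6] + [-2,+3] → [6,9]

[6,9]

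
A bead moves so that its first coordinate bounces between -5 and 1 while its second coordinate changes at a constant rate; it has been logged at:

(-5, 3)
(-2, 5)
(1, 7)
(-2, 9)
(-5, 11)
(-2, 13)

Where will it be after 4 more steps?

(-2, 21)

The first coordinate travels 3 per step and bounces off the walls at -5 and 1.
  step 6: -2 → 1
  step 7: 1 → -2
  step 8: -2 → -5
  step 9: -5 → -2
The second coordinate changes by +2 each step: at step 9 it is 21.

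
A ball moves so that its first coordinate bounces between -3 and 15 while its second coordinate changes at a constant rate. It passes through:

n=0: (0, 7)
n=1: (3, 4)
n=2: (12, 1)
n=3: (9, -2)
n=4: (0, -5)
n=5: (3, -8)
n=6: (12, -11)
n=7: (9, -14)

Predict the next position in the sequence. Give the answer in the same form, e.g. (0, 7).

(0, -17)

The first coordinate reflects between -3 and 15, moving 9 per step.
  step 8: 9 → 0
The second coordinate changes by -3 each step: at step 8 it is -17.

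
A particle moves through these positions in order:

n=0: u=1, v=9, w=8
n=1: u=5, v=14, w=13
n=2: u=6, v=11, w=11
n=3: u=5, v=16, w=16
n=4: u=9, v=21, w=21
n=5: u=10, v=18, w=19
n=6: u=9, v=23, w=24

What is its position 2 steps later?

u=14, v=25, w=27

The moves between consecutive positions are (+4, +5, +5), (+1, -3, -2), (-1, +5, +5), (+4, +5, +5), (+1, -3, -2), (-1, +5, +5); they repeat the 3-cycle [(+4, +5, +5), (+1, -3, -2), (-1, +5, +5)].
step 7: apply (+4, +5, +5) → u=13, v=28, w=29
step 8: apply (+1, -3, -2) → u=14, v=25, w=27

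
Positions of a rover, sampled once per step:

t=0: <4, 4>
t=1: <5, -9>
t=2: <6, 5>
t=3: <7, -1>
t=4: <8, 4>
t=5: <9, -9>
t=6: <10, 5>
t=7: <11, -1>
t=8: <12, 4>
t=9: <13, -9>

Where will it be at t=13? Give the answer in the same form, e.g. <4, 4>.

<17, -9>

The first coordinate changes by +1 each step, so at step 13 it is 4 + 13·(1) = 17.
The second coordinate repeats the cycle [4, -9, 5, -1] with period 4; step 13 mod 4 = 1, giving -9.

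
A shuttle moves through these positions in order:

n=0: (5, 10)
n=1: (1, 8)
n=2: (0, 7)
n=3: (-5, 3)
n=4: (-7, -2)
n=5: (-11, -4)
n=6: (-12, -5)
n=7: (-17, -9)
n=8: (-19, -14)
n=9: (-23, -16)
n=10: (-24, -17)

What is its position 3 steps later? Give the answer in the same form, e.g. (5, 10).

The moves between consecutive positions are (-4, -2), (-1, -1), (-5, -4), (-2, -5), (-4, -2), (-1, -1), (-5, -4), (-2, -5), (-4, -2), (-1, -1); they repeat the 4-cycle [(-4, -2), (-1, -1), (-5, -4), (-2, -5)].
step 11: apply (-5, -4) → (-29, -21)
step 12: apply (-2, -5) → (-31, -26)
step 13: apply (-4, -2) → (-35, -28)

(-35, -28)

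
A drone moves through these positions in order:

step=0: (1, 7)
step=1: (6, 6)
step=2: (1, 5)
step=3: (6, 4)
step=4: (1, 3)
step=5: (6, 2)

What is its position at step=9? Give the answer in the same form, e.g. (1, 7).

First: cycles through 1, 6 every 2 steps. Step 9 lands at position 1 of the cycle → 6.
Second: linear, -1 per step → -2 at step 9.

(6, -2)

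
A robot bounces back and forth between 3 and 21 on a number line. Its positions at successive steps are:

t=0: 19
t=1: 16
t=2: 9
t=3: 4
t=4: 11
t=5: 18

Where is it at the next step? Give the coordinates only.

17

The value reflects between 3 and 21, moving 7 per step.
  step 6: 18 → 17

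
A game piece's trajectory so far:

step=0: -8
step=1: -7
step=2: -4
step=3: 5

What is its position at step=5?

Step-to-step displacements: +1, +3, +9; each is 3× the previous.
step 4: 5 + 27 → 32
step 5: 32 + 81 → 113

113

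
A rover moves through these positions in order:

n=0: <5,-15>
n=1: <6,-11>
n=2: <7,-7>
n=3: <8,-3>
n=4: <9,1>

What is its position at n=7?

Constant displacement of <+1,+4> per step.
step 5: <9,1> + <+1,+4> → <10,5>
step 6: <10,5> + <+1,+4> → <11,9>
step 7: <11,9> + <+1,+4> → <12,13>

<12,13>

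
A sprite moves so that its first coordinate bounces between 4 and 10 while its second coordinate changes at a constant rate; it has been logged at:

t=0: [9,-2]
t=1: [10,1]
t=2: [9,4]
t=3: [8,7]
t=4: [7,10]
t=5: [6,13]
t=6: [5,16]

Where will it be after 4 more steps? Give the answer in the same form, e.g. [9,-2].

[7,28]

The first coordinate travels 1 per step and bounces off the walls at 4 and 10.
  step 7: 5 → 4
  step 8: 4 → 5
  step 9: 5 → 6
  step 10: 6 → 7
The second coordinate changes by +3 each step: at step 10 it is 28.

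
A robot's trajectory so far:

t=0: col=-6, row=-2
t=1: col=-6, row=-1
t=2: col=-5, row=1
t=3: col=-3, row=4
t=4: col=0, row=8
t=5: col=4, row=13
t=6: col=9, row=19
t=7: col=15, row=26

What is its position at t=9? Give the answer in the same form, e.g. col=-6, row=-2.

Taking differences between consecutive positions: (+0,+1), (+1,+2), (+2,+3), (+3,+4), (+4,+5), (+5,+6), (+6,+7). These grow by (+1,+1) each step.
step 8: col=15, row=26 + (+7,+8) → col=22, row=34
step 9: col=22, row=34 + (+8,+9) → col=30, row=43

col=30, row=43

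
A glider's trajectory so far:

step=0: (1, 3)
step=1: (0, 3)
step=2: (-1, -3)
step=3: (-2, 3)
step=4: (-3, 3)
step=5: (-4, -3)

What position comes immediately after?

(-5, 3)

First: linear, -1 per step → -5 at step 6.
Second: cycles through 3, 3, -3 every 3 steps. Step 6 lands at position 0 of the cycle → 3.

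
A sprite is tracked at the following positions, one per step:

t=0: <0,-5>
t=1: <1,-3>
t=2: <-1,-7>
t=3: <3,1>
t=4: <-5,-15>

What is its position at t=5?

<11,17>

Step-to-step displacements: <+1,+2>, <-2,-4>, <+4,+8>, <-8,-16>; each is -2× the previous.
step 5: <-5,-15> + <+16,+32> → <11,17>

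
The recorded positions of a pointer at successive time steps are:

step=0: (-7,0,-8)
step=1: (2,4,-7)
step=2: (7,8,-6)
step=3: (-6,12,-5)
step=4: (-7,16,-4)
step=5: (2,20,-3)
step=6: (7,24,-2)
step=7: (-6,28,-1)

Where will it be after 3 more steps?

First: cycles through -7, 2, 7, -6 every 4 steps. Step 10 lands at position 2 of the cycle → 7.
Second: linear, +4 per step → 40 at step 10.
Third: linear, +1 per step → 2 at step 10.

(7,40,2)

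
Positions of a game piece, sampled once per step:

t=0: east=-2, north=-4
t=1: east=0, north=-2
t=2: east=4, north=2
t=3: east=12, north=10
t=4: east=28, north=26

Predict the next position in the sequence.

east=60, north=58

The jumps are (+2,+2), (+4,+4), (+8,+8), (+16,+16) — a geometric progression with ratio 2.
step 5: east=28, north=26 + (+32,+32) → east=60, north=58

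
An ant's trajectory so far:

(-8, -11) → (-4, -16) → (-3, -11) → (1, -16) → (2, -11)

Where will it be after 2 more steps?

(7, -11)

Step-to-step displacements: (+4, -5), (+1, +5), (+4, -5), (+1, +5) — a repeating cycle of length 2.
step 5: apply (+4, -5) → (6, -16)
step 6: apply (+1, +5) → (7, -11)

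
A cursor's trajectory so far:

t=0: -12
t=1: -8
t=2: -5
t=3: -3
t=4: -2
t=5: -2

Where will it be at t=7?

-5

Successive displacements: +4, +3, +2, +1, +0 — each changes by -1.
step 6: -2 − 1 → -3
step 7: -3 − 2 → -5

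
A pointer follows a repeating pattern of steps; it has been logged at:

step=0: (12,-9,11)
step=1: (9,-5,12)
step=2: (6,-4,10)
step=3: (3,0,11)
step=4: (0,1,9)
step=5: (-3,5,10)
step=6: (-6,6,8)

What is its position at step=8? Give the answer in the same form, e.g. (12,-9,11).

(-12,11,7)

Differencing gives (-3,+4,+1), (-3,+1,-2), (-3,+4,+1), (-3,+1,-2), (-3,+4,+1), (-3,+1,-2). This is the pattern (-3,+4,+1), (-3,+1,-2) repeated.
step 7: apply (-3,+4,+1) → (-9,10,9)
step 8: apply (-3,+1,-2) → (-12,11,7)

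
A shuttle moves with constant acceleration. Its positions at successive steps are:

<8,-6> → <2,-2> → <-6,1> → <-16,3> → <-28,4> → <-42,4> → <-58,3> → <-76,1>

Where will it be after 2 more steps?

<-118,-6>

Taking differences between consecutive positions: <-6,+4>, <-8,+3>, <-10,+2>, <-12,+1>, <-14,+0>, <-16,-1>, <-18,-2>. These grow by <-2,-1> each step.
step 8: <-76,1> + <-20,-3> → <-96,-2>
step 9: <-96,-2> + <-22,-4> → <-118,-6>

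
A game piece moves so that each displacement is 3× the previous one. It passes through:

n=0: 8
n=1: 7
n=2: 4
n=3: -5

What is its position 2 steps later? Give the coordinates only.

Consecutive displacements -1, -3, -9 scale by a factor of 3 each step.
step 4: -5 − 27 → -32
step 5: -32 − 81 → -113

-113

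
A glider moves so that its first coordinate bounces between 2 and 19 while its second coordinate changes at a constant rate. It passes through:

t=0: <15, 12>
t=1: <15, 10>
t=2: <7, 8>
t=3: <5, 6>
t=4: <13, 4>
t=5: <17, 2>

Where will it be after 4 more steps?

The first coordinate reflects between 2 and 19, moving 8 per step.
  step 6: 17 → 9
  step 7: 9 → 3
  step 8: 3 → 11
  step 9: 11 → 19
The second coordinate changes by -2 each step: at step 9 it is -6.

<19, -6>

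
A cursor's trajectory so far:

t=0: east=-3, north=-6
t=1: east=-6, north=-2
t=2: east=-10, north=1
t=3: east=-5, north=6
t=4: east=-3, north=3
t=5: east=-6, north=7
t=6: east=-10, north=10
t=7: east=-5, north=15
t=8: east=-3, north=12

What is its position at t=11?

The moves between consecutive positions are (-3, +4), (-4, +3), (+5, +5), (+2, -3), (-3, +4), (-4, +3), (+5, +5), (+2, -3); they repeat the 4-cycle [(-3, +4), (-4, +3), (+5, +5), (+2, -3)].
step 9: apply (-3, +4) → east=-6, north=16
step 10: apply (-4, +3) → east=-10, north=19
step 11: apply (+5, +5) → east=-5, north=24

east=-5, north=24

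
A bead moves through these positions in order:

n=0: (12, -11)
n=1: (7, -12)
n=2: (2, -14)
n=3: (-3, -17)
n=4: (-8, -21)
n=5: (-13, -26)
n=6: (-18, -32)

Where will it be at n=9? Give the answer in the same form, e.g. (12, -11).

(-33, -56)

Successive displacements: (-5, -1), (-5, -2), (-5, -3), (-5, -4), (-5, -5), (-5, -6) — each changes by (+0, -1).
step 7: (-18, -32) + (-5, -7) → (-23, -39)
step 8: (-23, -39) + (-5, -8) → (-28, -47)
step 9: (-28, -47) + (-5, -9) → (-33, -56)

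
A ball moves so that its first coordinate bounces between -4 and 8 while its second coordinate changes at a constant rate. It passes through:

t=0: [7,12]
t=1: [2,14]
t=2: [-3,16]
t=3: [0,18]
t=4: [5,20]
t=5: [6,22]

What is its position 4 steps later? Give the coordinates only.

[6,30]

The first coordinate travels 5 per step and bounces off the walls at -4 and 8.
  step 6: 6 → 1
  step 7: 1 → -4
  step 8: -4 → 1
  step 9: 1 → 6
The second coordinate changes by +2 each step: at step 9 it is 30.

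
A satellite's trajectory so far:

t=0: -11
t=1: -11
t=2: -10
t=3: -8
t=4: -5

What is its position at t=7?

First differences are +0, +1, +2, +3; their common second difference is +1 (constant acceleration).
step 5: -5 + 4 → -1
step 6: -1 + 5 → 4
step 7: 4 + 6 → 10

10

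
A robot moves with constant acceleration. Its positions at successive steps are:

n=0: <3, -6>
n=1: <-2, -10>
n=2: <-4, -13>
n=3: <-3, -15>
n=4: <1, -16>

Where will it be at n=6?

<18, -15>

Taking differences between consecutive positions: <-5, -4>, <-2, -3>, <+1, -2>, <+4, -1>. These grow by <+3, +1> each step.
step 5: <1, -16> + <+7, +0> → <8, -16>
step 6: <8, -16> + <+10, +1> → <18, -15>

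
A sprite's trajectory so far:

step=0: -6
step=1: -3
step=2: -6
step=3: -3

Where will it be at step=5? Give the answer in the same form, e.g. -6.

-3

The jumps are +3, -3, +3 — a geometric progression with ratio -1.
step 4: -3 − 3 → -6
step 5: -6 + 3 → -3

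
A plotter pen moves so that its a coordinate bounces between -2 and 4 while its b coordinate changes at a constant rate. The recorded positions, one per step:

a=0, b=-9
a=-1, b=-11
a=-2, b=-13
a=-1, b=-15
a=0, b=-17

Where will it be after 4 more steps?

The a coordinate travels 1 per step and bounces off the walls at -2 and 4.
  step 5: 0 → 1
  step 6: 1 → 2
  step 7: 2 → 3
  step 8: 3 → 4
The b coordinate changes by -2 each step: at step 8 it is -25.

a=4, b=-25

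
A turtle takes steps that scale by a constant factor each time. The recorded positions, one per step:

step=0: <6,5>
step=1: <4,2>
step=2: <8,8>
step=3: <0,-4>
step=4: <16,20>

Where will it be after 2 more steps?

Consecutive displacements <-2,-3>, <+4,+6>, <-8,-12>, <+16,+24> scale by a factor of -2 each step.
step 5: <16,20> + <-32,-48> → <-16,-28>
step 6: <-16,-28> + <+64,+96> → <48,68>

<48,68>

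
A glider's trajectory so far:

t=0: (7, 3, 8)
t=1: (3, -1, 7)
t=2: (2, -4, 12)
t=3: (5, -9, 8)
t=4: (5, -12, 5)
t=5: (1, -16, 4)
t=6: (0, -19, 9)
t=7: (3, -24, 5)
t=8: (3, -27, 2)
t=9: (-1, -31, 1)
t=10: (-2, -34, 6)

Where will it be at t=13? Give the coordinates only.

(-3, -46, -2)

Differencing gives (-4, -4, -1), (-1, -3, +5), (+3, -5, -4), (+0, -3, -3), (-4, -4, -1), (-1, -3, +5), (+3, -5, -4), (+0, -3, -3), (-4, -4, -1), (-1, -3, +5). This is the pattern (-4, -4, -1), (-1, -3, +5), (+3, -5, -4), (+0, -3, -3) repeated.
step 11: apply (+3, -5, -4) → (1, -39, 2)
step 12: apply (+0, -3, -3) → (1, -42, -1)
step 13: apply (-4, -4, -1) → (-3, -46, -2)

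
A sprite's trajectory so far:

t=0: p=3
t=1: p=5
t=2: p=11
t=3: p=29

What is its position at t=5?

p=245

Step-to-step displacements: +2, +6, +18; each is 3× the previous.
step 4: 29 + 54 → p=83
step 5: 83 + 162 → p=245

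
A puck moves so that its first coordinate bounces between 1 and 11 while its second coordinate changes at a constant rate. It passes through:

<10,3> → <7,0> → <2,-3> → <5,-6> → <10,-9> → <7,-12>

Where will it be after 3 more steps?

<10,-21>

The first coordinate reflects between 1 and 11, moving 5 per step.
  step 6: 7 → 2
  step 7: 2 → 5
  step 8: 5 → 10
The second coordinate changes by -3 each step: at step 8 it is -21.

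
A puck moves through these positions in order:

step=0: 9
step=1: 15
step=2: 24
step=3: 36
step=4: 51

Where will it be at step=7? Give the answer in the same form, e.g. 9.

114

Taking differences between consecutive positions: +6, +9, +12, +15. These grow by +3 each step.
step 5: 51 + 18 → 69
step 6: 69 + 21 → 90
step 7: 90 + 24 → 114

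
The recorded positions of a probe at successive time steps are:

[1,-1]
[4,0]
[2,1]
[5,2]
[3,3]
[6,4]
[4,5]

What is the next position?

[7,6]

Differencing gives [+3,+1], [-2,+1], [+3,+1], [-2,+1], [+3,+1], [-2,+1]. This is the pattern [+3,+1], [-2,+1] repeated.
step 7: apply [+3,+1] → [7,6]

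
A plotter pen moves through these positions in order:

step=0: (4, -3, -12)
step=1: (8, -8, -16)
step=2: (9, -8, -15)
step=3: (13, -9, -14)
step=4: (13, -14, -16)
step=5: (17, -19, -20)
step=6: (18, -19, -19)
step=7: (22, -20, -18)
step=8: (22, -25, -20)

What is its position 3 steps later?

(31, -31, -22)

Differencing gives (+4, -5, -4), (+1, +0, +1), (+4, -1, +1), (+0, -5, -2), (+4, -5, -4), (+1, +0, +1), (+4, -1, +1), (+0, -5, -2). This is the pattern (+4, -5, -4), (+1, +0, +1), (+4, -1, +1), (+0, -5, -2) repeated.
step 9: apply (+4, -5, -4) → (26, -30, -24)
step 10: apply (+1, +0, +1) → (27, -30, -23)
step 11: apply (+4, -1, +1) → (31, -31, -22)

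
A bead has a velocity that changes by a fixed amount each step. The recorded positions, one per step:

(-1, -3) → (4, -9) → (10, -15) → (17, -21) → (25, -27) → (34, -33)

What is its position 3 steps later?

(67, -51)

Successive displacements: (+5, -6), (+6, -6), (+7, -6), (+8, -6), (+9, -6) — each changes by (+1, +0).
step 6: (34, -33) + (+10, -6) → (44, -39)
step 7: (44, -39) + (+11, -6) → (55, -45)
step 8: (55, -45) + (+12, -6) → (67, -51)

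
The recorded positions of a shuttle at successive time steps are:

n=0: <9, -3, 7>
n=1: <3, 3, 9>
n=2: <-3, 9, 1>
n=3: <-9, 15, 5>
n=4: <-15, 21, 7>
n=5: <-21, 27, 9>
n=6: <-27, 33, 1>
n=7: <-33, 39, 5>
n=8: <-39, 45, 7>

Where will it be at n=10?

First: linear, -6 per step → -51 at step 10.
Second: linear, +6 per step → 57 at step 10.
Third: cycles through 7, 9, 1, 5 every 4 steps. Step 10 lands at position 2 of the cycle → 1.

<-51, 57, 1>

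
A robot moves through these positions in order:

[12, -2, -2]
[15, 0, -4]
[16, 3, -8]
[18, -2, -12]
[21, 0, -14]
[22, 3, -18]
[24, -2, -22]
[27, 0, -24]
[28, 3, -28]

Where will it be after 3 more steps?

The moves between consecutive positions are [+3, +2, -2], [+1, +3, -4], [+2, -5, -4], [+3, +2, -2], [+1, +3, -4], [+2, -5, -4], [+3, +2, -2], [+1, +3, -4]; they repeat the 3-cycle [[+3, +2, -2], [+1, +3, -4], [+2, -5, -4]].
step 9: apply [+2, -5, -4] → [30, -2, -32]
step 10: apply [+3, +2, -2] → [33, 0, -34]
step 11: apply [+1, +3, -4] → [34, 3, -38]

[34, 3, -38]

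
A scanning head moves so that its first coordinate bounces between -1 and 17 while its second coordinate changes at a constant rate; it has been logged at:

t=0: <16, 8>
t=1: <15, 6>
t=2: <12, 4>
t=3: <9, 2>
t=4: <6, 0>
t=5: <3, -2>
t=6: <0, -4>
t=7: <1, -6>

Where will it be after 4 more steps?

The first coordinate reflects between -1 and 17, moving 3 per step.
  step 8: 1 → 4
  step 9: 4 → 7
  step 10: 7 → 10
  step 11: 10 → 13
The second coordinate changes by -2 each step: at step 11 it is -14.

<13, -14>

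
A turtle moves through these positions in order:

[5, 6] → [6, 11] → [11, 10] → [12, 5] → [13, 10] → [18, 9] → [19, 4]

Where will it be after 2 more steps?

Step-to-step displacements: [+1, +5], [+5, -1], [+1, -5], [+1, +5], [+5, -1], [+1, -5] — a repeating cycle of length 3.
step 7: apply [+1, +5] → [20, 9]
step 8: apply [+5, -1] → [25, 8]

[25, 8]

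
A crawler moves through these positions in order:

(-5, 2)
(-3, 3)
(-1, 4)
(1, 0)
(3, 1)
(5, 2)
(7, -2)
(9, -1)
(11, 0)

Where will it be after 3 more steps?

(17, -2)

The moves between consecutive positions are (+2, +1), (+2, +1), (+2, -4), (+2, +1), (+2, +1), (+2, -4), (+2, +1), (+2, +1); they repeat the 3-cycle [(+2, +1), (+2, +1), (+2, -4)].
step 9: apply (+2, -4) → (13, -4)
step 10: apply (+2, +1) → (15, -3)
step 11: apply (+2, +1) → (17, -2)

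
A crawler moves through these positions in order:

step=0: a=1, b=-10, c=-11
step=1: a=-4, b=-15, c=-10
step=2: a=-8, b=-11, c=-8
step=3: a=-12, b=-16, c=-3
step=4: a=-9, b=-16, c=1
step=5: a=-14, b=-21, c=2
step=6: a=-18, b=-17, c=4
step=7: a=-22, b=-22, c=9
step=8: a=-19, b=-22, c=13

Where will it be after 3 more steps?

The moves between consecutive positions are (-5, -5, +1), (-4, +4, +2), (-4, -5, +5), (+3, +0, +4), (-5, -5, +1), (-4, +4, +2), (-4, -5, +5), (+3, +0, +4); they repeat the 4-cycle [(-5, -5, +1), (-4, +4, +2), (-4, -5, +5), (+3, +0, +4)].
step 9: apply (-5, -5, +1) → a=-24, b=-27, c=14
step 10: apply (-4, +4, +2) → a=-28, b=-23, c=16
step 11: apply (-4, -5, +5) → a=-32, b=-28, c=21

a=-32, b=-28, c=21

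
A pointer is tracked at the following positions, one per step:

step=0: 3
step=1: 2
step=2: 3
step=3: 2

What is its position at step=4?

3

Consecutive displacements -1, +1, -1 scale by a factor of -1 each step.
step 4: 2 + 1 → 3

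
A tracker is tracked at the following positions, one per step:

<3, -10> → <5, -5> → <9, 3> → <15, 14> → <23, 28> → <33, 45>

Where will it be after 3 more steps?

Taking differences between consecutive positions: <+2, +5>, <+4, +8>, <+6, +11>, <+8, +14>, <+10, +17>. These grow by <+2, +3> each step.
step 6: <33, 45> + <+12, +20> → <45, 65>
step 7: <45, 65> + <+14, +23> → <59, 88>
step 8: <59, 88> + <+16, +26> → <75, 114>

<75, 114>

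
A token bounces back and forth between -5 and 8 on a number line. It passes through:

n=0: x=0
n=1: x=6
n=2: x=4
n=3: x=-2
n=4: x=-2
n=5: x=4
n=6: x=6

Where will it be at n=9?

The value travels 6 per step and bounces off the walls at -5 and 8.
  step 7: 6 → 0
  step 8: 0 → -4
  step 9: -4 → 2

x=2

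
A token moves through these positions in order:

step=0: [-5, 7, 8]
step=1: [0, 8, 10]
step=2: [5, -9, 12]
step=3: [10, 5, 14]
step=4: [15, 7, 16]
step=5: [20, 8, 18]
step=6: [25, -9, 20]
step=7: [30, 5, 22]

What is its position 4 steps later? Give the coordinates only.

[50, 5, 30]

The first coordinate changes by +5 each step, so at step 11 it is -5 + 11·(5) = 50.
The second coordinate repeats the cycle [7, 8, -9, 5] with period 4; step 11 mod 4 = 3, giving 5.
The third coordinate changes by +2 each step, so at step 11 it is 8 + 11·(2) = 30.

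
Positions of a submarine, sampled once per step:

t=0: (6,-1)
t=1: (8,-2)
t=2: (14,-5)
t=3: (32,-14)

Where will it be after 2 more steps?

The jumps are (+2,-1), (+6,-3), (+18,-9) — a geometric progression with ratio 3.
step 4: (32,-14) + (+54,-27) → (86,-41)
step 5: (86,-41) + (+162,-81) → (248,-122)

(248,-122)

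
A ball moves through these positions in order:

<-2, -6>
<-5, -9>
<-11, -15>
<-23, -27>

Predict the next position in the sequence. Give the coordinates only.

The jumps are <-3, -3>, <-6, -6>, <-12, -12> — a geometric progression with ratio 2.
step 4: <-23, -27> + <-24, -24> → <-47, -51>

<-47, -51>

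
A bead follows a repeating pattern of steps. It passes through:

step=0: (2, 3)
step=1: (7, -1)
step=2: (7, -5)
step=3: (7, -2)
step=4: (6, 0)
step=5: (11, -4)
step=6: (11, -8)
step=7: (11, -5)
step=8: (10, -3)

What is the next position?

(15, -7)

The moves between consecutive positions are (+5, -4), (+0, -4), (+0, +3), (-1, +2), (+5, -4), (+0, -4), (+0, +3), (-1, +2); they repeat the 4-cycle [(+5, -4), (+0, -4), (+0, +3), (-1, +2)].
step 9: apply (+5, -4) → (15, -7)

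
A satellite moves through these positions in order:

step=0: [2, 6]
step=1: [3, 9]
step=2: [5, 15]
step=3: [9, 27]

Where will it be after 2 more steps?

Consecutive displacements [+1, +3], [+2, +6], [+4, +12] scale by a factor of 2 each step.
step 4: [9, 27] + [+8, +24] → [17, 51]
step 5: [17, 51] + [+16, +48] → [33, 99]

[33, 99]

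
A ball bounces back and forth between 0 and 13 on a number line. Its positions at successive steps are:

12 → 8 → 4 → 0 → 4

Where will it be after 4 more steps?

The value reflects between 0 and 13, moving 4 per step.
  step 5: 4 → 8
  step 6: 8 → 12
  step 7: 12 → 10
  step 8: 10 → 6

6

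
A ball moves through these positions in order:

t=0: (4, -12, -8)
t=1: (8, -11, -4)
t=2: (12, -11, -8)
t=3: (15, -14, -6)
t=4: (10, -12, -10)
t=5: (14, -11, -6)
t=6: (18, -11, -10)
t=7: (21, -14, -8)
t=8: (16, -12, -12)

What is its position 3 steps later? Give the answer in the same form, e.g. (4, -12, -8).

(27, -14, -10)

Differencing gives (+4, +1, +4), (+4, +0, -4), (+3, -3, +2), (-5, +2, -4), (+4, +1, +4), (+4, +0, -4), (+3, -3, +2), (-5, +2, -4). This is the pattern (+4, +1, +4), (+4, +0, -4), (+3, -3, +2), (-5, +2, -4) repeated.
step 9: apply (+4, +1, +4) → (20, -11, -8)
step 10: apply (+4, +0, -4) → (24, -11, -12)
step 11: apply (+3, -3, +2) → (27, -14, -10)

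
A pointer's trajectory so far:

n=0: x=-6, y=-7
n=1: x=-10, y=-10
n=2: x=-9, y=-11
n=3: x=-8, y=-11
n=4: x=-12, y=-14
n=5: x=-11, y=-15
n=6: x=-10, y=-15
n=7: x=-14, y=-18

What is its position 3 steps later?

The moves between consecutive positions are (-4, -3), (+1, -1), (+1, +0), (-4, -3), (+1, -1), (+1, +0), (-4, -3); they repeat the 3-cycle [(-4, -3), (+1, -1), (+1, +0)].
step 8: apply (+1, -1) → x=-13, y=-19
step 9: apply (+1, +0) → x=-12, y=-19
step 10: apply (-4, -3) → x=-16, y=-22

x=-16, y=-22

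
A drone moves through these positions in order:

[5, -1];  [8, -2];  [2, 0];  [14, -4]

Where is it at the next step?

[-10, 4]

The jumps are [+3, -1], [-6, +2], [+12, -4] — a geometric progression with ratio -2.
step 4: [14, -4] + [-24, +8] → [-10, 4]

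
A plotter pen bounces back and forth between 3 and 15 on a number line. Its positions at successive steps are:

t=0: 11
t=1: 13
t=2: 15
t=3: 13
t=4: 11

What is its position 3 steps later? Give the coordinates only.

The value reflects between 3 and 15, moving 2 per step.
  step 5: 11 → 9
  step 6: 9 → 7
  step 7: 7 → 5

5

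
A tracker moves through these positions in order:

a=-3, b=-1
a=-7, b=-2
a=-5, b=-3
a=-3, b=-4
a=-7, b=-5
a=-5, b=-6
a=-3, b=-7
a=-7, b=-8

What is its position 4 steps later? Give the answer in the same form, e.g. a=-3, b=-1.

The a coordinate repeats the cycle [-3, -7, -5] with period 3; step 11 mod 3 = 2, giving -5.
The b coordinate changes by -1 each step, so at step 11 it is -1 + 11·(-1) = -12.

a=-5, b=-12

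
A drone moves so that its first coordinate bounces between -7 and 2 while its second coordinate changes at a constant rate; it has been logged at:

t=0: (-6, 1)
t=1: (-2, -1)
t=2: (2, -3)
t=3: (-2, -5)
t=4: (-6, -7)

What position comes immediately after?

(-4, -9)

The first coordinate travels 4 per step and bounces off the walls at -7 and 2.
  step 5: -6 → -4
The second coordinate changes by -2 each step: at step 5 it is -9.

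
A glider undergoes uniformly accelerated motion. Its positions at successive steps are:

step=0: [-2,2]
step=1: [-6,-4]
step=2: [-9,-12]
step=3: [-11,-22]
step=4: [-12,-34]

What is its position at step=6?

[-11,-64]

Taking differences between consecutive positions: [-4,-6], [-3,-8], [-2,-10], [-1,-12]. These grow by [+1,-2] each step.
step 5: [-12,-34] + [+0,-14] → [-12,-48]
step 6: [-12,-48] + [+1,-16] → [-11,-64]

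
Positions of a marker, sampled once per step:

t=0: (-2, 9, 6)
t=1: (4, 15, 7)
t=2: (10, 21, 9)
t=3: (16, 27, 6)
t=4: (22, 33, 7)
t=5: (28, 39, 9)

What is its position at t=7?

(40, 51, 7)

First: linear, +6 per step → 40 at step 7.
Second: linear, +6 per step → 51 at step 7.
Third: cycles through 6, 7, 9 every 3 steps. Step 7 lands at position 1 of the cycle → 7.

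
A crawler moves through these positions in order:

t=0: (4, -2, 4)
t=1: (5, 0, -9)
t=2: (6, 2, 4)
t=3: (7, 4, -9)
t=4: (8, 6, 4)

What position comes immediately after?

The first coordinate changes by +1 each step, so at step 5 it is 4 + 5·(1) = 9.
The second coordinate changes by +2 each step, so at step 5 it is -2 + 5·(2) = 8.
The third coordinate repeats the cycle [4, -9] with period 2; step 5 mod 2 = 1, giving -9.

(9, 8, -9)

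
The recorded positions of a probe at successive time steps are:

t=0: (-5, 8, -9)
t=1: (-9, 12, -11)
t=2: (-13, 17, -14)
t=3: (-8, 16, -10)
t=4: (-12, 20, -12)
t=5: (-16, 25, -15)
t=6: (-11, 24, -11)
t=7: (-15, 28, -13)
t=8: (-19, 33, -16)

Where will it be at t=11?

The moves between consecutive positions are (-4, +4, -2), (-4, +5, -3), (+5, -1, +4), (-4, +4, -2), (-4, +5, -3), (+5, -1, +4), (-4, +4, -2), (-4, +5, -3); they repeat the 3-cycle [(-4, +4, -2), (-4, +5, -3), (+5, -1, +4)].
step 9: apply (+5, -1, +4) → (-14, 32, -12)
step 10: apply (-4, +4, -2) → (-18, 36, -14)
step 11: apply (-4, +5, -3) → (-22, 41, -17)

(-22, 41, -17)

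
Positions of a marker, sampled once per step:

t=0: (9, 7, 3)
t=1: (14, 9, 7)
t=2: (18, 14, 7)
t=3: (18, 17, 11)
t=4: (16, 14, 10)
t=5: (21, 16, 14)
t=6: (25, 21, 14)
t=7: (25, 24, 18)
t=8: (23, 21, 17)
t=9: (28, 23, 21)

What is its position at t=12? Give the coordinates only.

(30, 28, 24)

Step-to-step displacements: (+5, +2, +4), (+4, +5, +0), (+0, +3, +4), (-2, -3, -1), (+5, +2, +4), (+4, +5, +0), (+0, +3, +4), (-2, -3, -1), (+5, +2, +4) — a repeating cycle of length 4.
step 10: apply (+4, +5, +0) → (32, 28, 21)
step 11: apply (+0, +3, +4) → (32, 31, 25)
step 12: apply (-2, -3, -1) → (30, 28, 24)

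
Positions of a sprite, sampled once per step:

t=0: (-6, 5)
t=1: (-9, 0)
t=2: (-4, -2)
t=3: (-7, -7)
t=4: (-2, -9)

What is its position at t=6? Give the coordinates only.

(0, -16)

The moves between consecutive positions are (-3, -5), (+5, -2), (-3, -5), (+5, -2); they repeat the 2-cycle [(-3, -5), (+5, -2)].
step 5: apply (-3, -5) → (-5, -14)
step 6: apply (+5, -2) → (0, -16)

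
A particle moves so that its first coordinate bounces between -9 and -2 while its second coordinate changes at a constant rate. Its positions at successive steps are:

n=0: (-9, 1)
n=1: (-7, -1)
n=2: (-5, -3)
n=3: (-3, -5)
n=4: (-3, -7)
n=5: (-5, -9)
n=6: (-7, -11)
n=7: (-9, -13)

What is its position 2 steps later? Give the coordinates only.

(-5, -17)

The first coordinate travels 2 per step and bounces off the walls at -9 and -2.
  step 8: -9 → -7
  step 9: -7 → -5
The second coordinate changes by -2 each step: at step 9 it is -17.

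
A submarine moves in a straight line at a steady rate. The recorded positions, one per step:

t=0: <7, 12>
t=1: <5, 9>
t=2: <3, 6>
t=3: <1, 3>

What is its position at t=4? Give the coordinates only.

<-1, 0>

The position changes by <-2, -3> every step.
step 4: <1, 3> + <-2, -3> → <-1, 0>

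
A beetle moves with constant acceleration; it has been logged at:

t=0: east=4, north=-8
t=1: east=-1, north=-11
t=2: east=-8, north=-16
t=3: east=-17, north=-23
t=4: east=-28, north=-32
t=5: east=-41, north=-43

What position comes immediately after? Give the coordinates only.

east=-56, north=-56

First differences are (-5, -3), (-7, -5), (-9, -7), (-11, -9), (-13, -11); their common second difference is (-2, -2) (constant acceleration).
step 6: east=-41, north=-43 + (-15, -13) → east=-56, north=-56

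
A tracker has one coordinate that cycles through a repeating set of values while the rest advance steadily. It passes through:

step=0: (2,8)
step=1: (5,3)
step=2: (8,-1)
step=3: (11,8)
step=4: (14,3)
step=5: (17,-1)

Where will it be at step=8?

The first coordinate changes by +3 each step, so at step 8 it is 2 + 8·(3) = 26.
The second coordinate repeats the cycle [8, 3, -1] with period 3; step 8 mod 3 = 2, giving -1.

(26,-1)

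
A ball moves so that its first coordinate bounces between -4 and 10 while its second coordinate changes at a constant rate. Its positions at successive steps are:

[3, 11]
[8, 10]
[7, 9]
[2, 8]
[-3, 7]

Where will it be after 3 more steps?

[10, 4]

The first coordinate reflects between -4 and 10, moving 5 per step.
  step 5: -3 → 0
  step 6: 0 → 5
  step 7: 5 → 10
The second coordinate changes by -1 each step: at step 7 it is 4.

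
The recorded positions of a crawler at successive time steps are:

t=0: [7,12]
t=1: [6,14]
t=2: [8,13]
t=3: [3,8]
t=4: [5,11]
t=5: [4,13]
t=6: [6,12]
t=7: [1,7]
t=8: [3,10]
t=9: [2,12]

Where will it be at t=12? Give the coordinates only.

[1,9]

The moves between consecutive positions are [-1,+2], [+2,-1], [-5,-5], [+2,+3], [-1,+2], [+2,-1], [-5,-5], [+2,+3], [-1,+2]; they repeat the 4-cycle [[-1,+2], [+2,-1], [-5,-5], [+2,+3]].
step 10: apply [+2,-1] → [4,11]
step 11: apply [-5,-5] → [-1,6]
step 12: apply [+2,+3] → [1,9]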